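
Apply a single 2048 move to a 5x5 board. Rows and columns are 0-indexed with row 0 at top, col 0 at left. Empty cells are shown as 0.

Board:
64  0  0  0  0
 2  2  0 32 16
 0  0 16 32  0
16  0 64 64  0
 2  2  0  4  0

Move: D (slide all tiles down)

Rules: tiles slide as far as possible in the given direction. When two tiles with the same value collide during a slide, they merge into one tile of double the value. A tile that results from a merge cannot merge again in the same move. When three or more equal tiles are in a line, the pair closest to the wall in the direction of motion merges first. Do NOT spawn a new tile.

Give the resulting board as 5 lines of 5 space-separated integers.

Slide down:
col 0: [64, 2, 0, 16, 2] -> [0, 64, 2, 16, 2]
col 1: [0, 2, 0, 0, 2] -> [0, 0, 0, 0, 4]
col 2: [0, 0, 16, 64, 0] -> [0, 0, 0, 16, 64]
col 3: [0, 32, 32, 64, 4] -> [0, 0, 64, 64, 4]
col 4: [0, 16, 0, 0, 0] -> [0, 0, 0, 0, 16]

Answer:  0  0  0  0  0
64  0  0  0  0
 2  0  0 64  0
16  0 16 64  0
 2  4 64  4 16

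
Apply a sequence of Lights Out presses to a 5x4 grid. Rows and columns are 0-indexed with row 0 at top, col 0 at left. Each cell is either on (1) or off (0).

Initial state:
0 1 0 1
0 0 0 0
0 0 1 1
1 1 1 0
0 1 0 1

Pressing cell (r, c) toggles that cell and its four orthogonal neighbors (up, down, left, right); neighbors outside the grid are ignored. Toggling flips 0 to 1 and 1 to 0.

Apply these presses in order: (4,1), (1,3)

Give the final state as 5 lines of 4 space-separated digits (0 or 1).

Answer: 0 1 0 0
0 0 1 1
0 0 1 0
1 0 1 0
1 0 1 1

Derivation:
After press 1 at (4,1):
0 1 0 1
0 0 0 0
0 0 1 1
1 0 1 0
1 0 1 1

After press 2 at (1,3):
0 1 0 0
0 0 1 1
0 0 1 0
1 0 1 0
1 0 1 1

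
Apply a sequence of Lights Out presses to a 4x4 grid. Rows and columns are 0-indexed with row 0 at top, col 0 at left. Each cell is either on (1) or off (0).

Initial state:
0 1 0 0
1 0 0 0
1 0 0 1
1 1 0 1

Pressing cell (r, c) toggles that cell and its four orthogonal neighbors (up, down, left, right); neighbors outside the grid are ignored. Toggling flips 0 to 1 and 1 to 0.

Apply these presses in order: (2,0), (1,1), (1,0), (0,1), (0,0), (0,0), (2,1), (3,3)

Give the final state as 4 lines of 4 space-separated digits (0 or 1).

After press 1 at (2,0):
0 1 0 0
0 0 0 0
0 1 0 1
0 1 0 1

After press 2 at (1,1):
0 0 0 0
1 1 1 0
0 0 0 1
0 1 0 1

After press 3 at (1,0):
1 0 0 0
0 0 1 0
1 0 0 1
0 1 0 1

After press 4 at (0,1):
0 1 1 0
0 1 1 0
1 0 0 1
0 1 0 1

After press 5 at (0,0):
1 0 1 0
1 1 1 0
1 0 0 1
0 1 0 1

After press 6 at (0,0):
0 1 1 0
0 1 1 0
1 0 0 1
0 1 0 1

After press 7 at (2,1):
0 1 1 0
0 0 1 0
0 1 1 1
0 0 0 1

After press 8 at (3,3):
0 1 1 0
0 0 1 0
0 1 1 0
0 0 1 0

Answer: 0 1 1 0
0 0 1 0
0 1 1 0
0 0 1 0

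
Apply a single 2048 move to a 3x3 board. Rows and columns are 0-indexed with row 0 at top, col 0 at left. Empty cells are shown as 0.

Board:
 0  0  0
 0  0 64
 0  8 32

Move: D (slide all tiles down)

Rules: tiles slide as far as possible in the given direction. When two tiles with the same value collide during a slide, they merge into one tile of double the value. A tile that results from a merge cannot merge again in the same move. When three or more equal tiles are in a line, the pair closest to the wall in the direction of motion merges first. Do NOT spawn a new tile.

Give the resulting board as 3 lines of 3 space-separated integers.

Answer:  0  0  0
 0  0 64
 0  8 32

Derivation:
Slide down:
col 0: [0, 0, 0] -> [0, 0, 0]
col 1: [0, 0, 8] -> [0, 0, 8]
col 2: [0, 64, 32] -> [0, 64, 32]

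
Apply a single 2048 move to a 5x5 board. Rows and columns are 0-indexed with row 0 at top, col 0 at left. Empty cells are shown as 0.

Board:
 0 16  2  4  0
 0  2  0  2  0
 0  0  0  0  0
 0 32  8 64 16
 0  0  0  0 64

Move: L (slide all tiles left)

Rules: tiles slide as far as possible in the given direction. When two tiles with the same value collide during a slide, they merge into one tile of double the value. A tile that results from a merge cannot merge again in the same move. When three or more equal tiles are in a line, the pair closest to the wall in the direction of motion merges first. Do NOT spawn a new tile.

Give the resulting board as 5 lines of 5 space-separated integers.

Answer: 16  2  4  0  0
 4  0  0  0  0
 0  0  0  0  0
32  8 64 16  0
64  0  0  0  0

Derivation:
Slide left:
row 0: [0, 16, 2, 4, 0] -> [16, 2, 4, 0, 0]
row 1: [0, 2, 0, 2, 0] -> [4, 0, 0, 0, 0]
row 2: [0, 0, 0, 0, 0] -> [0, 0, 0, 0, 0]
row 3: [0, 32, 8, 64, 16] -> [32, 8, 64, 16, 0]
row 4: [0, 0, 0, 0, 64] -> [64, 0, 0, 0, 0]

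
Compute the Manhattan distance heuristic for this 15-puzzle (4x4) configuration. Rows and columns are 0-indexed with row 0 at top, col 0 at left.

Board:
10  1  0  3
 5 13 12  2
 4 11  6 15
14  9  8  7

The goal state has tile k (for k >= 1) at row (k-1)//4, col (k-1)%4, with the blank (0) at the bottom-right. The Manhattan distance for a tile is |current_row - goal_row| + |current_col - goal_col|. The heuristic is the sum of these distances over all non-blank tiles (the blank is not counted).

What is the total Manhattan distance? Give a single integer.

Answer: 32

Derivation:
Tile 10: (0,0)->(2,1) = 3
Tile 1: (0,1)->(0,0) = 1
Tile 3: (0,3)->(0,2) = 1
Tile 5: (1,0)->(1,0) = 0
Tile 13: (1,1)->(3,0) = 3
Tile 12: (1,2)->(2,3) = 2
Tile 2: (1,3)->(0,1) = 3
Tile 4: (2,0)->(0,3) = 5
Tile 11: (2,1)->(2,2) = 1
Tile 6: (2,2)->(1,1) = 2
Tile 15: (2,3)->(3,2) = 2
Tile 14: (3,0)->(3,1) = 1
Tile 9: (3,1)->(2,0) = 2
Tile 8: (3,2)->(1,3) = 3
Tile 7: (3,3)->(1,2) = 3
Sum: 3 + 1 + 1 + 0 + 3 + 2 + 3 + 5 + 1 + 2 + 2 + 1 + 2 + 3 + 3 = 32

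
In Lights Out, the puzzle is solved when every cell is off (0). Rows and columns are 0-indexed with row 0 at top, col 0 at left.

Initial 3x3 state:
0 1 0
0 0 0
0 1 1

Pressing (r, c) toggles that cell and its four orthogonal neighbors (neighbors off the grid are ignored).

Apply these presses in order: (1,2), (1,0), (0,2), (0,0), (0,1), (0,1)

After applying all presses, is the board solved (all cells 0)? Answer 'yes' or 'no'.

After press 1 at (1,2):
0 1 1
0 1 1
0 1 0

After press 2 at (1,0):
1 1 1
1 0 1
1 1 0

After press 3 at (0,2):
1 0 0
1 0 0
1 1 0

After press 4 at (0,0):
0 1 0
0 0 0
1 1 0

After press 5 at (0,1):
1 0 1
0 1 0
1 1 0

After press 6 at (0,1):
0 1 0
0 0 0
1 1 0

Lights still on: 3

Answer: no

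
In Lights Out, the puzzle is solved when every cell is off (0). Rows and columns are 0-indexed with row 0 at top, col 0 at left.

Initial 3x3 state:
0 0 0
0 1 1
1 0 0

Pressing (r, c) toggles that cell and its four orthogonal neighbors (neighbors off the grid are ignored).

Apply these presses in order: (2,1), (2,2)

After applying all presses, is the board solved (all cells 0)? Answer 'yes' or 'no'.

Answer: yes

Derivation:
After press 1 at (2,1):
0 0 0
0 0 1
0 1 1

After press 2 at (2,2):
0 0 0
0 0 0
0 0 0

Lights still on: 0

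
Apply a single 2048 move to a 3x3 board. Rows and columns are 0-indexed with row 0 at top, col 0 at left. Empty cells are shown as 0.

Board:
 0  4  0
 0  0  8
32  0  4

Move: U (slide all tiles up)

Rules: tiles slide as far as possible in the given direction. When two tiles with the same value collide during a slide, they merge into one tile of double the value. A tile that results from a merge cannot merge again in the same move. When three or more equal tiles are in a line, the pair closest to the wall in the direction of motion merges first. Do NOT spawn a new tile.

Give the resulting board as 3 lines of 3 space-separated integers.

Answer: 32  4  8
 0  0  4
 0  0  0

Derivation:
Slide up:
col 0: [0, 0, 32] -> [32, 0, 0]
col 1: [4, 0, 0] -> [4, 0, 0]
col 2: [0, 8, 4] -> [8, 4, 0]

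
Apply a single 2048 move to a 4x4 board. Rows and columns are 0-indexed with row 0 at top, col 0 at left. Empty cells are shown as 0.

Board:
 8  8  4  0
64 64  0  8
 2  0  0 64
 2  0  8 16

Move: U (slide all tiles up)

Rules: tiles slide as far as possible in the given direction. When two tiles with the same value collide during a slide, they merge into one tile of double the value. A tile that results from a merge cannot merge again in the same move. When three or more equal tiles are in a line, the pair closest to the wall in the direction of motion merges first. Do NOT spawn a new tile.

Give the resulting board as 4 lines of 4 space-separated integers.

Answer:  8  8  4  8
64 64  8 64
 4  0  0 16
 0  0  0  0

Derivation:
Slide up:
col 0: [8, 64, 2, 2] -> [8, 64, 4, 0]
col 1: [8, 64, 0, 0] -> [8, 64, 0, 0]
col 2: [4, 0, 0, 8] -> [4, 8, 0, 0]
col 3: [0, 8, 64, 16] -> [8, 64, 16, 0]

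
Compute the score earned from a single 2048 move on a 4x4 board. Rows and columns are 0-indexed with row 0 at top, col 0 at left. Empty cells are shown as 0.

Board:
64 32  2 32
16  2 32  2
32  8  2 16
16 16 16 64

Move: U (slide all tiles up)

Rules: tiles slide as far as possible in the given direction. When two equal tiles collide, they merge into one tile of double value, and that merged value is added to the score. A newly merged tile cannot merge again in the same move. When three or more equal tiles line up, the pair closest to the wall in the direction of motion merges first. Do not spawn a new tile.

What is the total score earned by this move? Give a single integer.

Slide up:
col 0: [64, 16, 32, 16] -> [64, 16, 32, 16]  score +0 (running 0)
col 1: [32, 2, 8, 16] -> [32, 2, 8, 16]  score +0 (running 0)
col 2: [2, 32, 2, 16] -> [2, 32, 2, 16]  score +0 (running 0)
col 3: [32, 2, 16, 64] -> [32, 2, 16, 64]  score +0 (running 0)
Board after move:
64 32  2 32
16  2 32  2
32  8  2 16
16 16 16 64

Answer: 0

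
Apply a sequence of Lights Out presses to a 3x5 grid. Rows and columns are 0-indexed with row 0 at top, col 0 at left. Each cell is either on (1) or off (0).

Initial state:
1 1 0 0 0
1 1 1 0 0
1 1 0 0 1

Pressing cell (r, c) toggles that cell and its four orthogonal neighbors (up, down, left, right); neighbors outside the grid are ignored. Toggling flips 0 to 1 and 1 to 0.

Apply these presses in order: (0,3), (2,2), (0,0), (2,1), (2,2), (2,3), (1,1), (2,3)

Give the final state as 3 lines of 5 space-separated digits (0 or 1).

After press 1 at (0,3):
1 1 1 1 1
1 1 1 1 0
1 1 0 0 1

After press 2 at (2,2):
1 1 1 1 1
1 1 0 1 0
1 0 1 1 1

After press 3 at (0,0):
0 0 1 1 1
0 1 0 1 0
1 0 1 1 1

After press 4 at (2,1):
0 0 1 1 1
0 0 0 1 0
0 1 0 1 1

After press 5 at (2,2):
0 0 1 1 1
0 0 1 1 0
0 0 1 0 1

After press 6 at (2,3):
0 0 1 1 1
0 0 1 0 0
0 0 0 1 0

After press 7 at (1,1):
0 1 1 1 1
1 1 0 0 0
0 1 0 1 0

After press 8 at (2,3):
0 1 1 1 1
1 1 0 1 0
0 1 1 0 1

Answer: 0 1 1 1 1
1 1 0 1 0
0 1 1 0 1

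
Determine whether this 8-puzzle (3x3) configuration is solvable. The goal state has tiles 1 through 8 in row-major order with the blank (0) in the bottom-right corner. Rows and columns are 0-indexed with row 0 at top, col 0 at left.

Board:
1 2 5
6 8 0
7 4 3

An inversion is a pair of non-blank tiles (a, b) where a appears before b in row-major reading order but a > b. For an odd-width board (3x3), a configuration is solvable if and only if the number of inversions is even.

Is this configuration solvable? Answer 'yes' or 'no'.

Answer: yes

Derivation:
Inversions (pairs i<j in row-major order where tile[i] > tile[j] > 0): 10
10 is even, so the puzzle is solvable.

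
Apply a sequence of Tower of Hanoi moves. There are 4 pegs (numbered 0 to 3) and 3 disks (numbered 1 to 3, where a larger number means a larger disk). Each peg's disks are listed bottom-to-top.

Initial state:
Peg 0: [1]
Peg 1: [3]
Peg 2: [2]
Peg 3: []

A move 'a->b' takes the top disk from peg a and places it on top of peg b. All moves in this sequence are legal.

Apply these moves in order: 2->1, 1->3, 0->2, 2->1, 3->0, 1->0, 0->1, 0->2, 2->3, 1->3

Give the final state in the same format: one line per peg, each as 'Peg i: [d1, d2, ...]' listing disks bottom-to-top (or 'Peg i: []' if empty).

Answer: Peg 0: []
Peg 1: [3]
Peg 2: []
Peg 3: [2, 1]

Derivation:
After move 1 (2->1):
Peg 0: [1]
Peg 1: [3, 2]
Peg 2: []
Peg 3: []

After move 2 (1->3):
Peg 0: [1]
Peg 1: [3]
Peg 2: []
Peg 3: [2]

After move 3 (0->2):
Peg 0: []
Peg 1: [3]
Peg 2: [1]
Peg 3: [2]

After move 4 (2->1):
Peg 0: []
Peg 1: [3, 1]
Peg 2: []
Peg 3: [2]

After move 5 (3->0):
Peg 0: [2]
Peg 1: [3, 1]
Peg 2: []
Peg 3: []

After move 6 (1->0):
Peg 0: [2, 1]
Peg 1: [3]
Peg 2: []
Peg 3: []

After move 7 (0->1):
Peg 0: [2]
Peg 1: [3, 1]
Peg 2: []
Peg 3: []

After move 8 (0->2):
Peg 0: []
Peg 1: [3, 1]
Peg 2: [2]
Peg 3: []

After move 9 (2->3):
Peg 0: []
Peg 1: [3, 1]
Peg 2: []
Peg 3: [2]

After move 10 (1->3):
Peg 0: []
Peg 1: [3]
Peg 2: []
Peg 3: [2, 1]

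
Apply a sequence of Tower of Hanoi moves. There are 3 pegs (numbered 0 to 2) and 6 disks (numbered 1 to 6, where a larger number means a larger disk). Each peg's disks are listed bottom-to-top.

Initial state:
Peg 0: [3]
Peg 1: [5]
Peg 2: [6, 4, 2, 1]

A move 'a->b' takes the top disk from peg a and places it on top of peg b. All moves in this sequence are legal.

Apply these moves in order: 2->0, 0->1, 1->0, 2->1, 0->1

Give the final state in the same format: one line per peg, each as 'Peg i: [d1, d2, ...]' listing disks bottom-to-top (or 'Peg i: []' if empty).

Answer: Peg 0: [3]
Peg 1: [5, 2, 1]
Peg 2: [6, 4]

Derivation:
After move 1 (2->0):
Peg 0: [3, 1]
Peg 1: [5]
Peg 2: [6, 4, 2]

After move 2 (0->1):
Peg 0: [3]
Peg 1: [5, 1]
Peg 2: [6, 4, 2]

After move 3 (1->0):
Peg 0: [3, 1]
Peg 1: [5]
Peg 2: [6, 4, 2]

After move 4 (2->1):
Peg 0: [3, 1]
Peg 1: [5, 2]
Peg 2: [6, 4]

After move 5 (0->1):
Peg 0: [3]
Peg 1: [5, 2, 1]
Peg 2: [6, 4]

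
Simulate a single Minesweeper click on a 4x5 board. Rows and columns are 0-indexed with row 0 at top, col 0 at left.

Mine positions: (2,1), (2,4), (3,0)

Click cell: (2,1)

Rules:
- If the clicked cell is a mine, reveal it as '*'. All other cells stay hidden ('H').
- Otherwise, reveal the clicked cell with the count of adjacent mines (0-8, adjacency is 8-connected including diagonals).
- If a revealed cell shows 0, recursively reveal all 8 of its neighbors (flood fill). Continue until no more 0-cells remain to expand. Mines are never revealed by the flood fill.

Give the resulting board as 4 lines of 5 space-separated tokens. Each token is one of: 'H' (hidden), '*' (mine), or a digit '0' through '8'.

H H H H H
H H H H H
H * H H H
H H H H H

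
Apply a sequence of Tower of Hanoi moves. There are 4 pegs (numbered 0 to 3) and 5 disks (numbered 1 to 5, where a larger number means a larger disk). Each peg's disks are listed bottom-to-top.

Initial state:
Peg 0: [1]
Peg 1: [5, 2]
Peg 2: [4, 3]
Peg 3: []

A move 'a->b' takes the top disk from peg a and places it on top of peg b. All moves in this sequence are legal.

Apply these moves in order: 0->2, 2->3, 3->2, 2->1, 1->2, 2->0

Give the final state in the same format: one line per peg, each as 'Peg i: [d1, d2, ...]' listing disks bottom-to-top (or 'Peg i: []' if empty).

After move 1 (0->2):
Peg 0: []
Peg 1: [5, 2]
Peg 2: [4, 3, 1]
Peg 3: []

After move 2 (2->3):
Peg 0: []
Peg 1: [5, 2]
Peg 2: [4, 3]
Peg 3: [1]

After move 3 (3->2):
Peg 0: []
Peg 1: [5, 2]
Peg 2: [4, 3, 1]
Peg 3: []

After move 4 (2->1):
Peg 0: []
Peg 1: [5, 2, 1]
Peg 2: [4, 3]
Peg 3: []

After move 5 (1->2):
Peg 0: []
Peg 1: [5, 2]
Peg 2: [4, 3, 1]
Peg 3: []

After move 6 (2->0):
Peg 0: [1]
Peg 1: [5, 2]
Peg 2: [4, 3]
Peg 3: []

Answer: Peg 0: [1]
Peg 1: [5, 2]
Peg 2: [4, 3]
Peg 3: []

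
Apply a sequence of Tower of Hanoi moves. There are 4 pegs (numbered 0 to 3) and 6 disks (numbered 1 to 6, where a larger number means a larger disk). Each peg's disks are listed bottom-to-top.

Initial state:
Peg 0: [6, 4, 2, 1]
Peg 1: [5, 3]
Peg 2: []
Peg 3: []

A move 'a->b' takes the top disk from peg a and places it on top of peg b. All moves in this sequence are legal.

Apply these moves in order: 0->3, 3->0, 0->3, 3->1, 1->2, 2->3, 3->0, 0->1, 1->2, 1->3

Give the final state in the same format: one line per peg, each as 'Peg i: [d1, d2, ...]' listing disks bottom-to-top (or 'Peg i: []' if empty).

After move 1 (0->3):
Peg 0: [6, 4, 2]
Peg 1: [5, 3]
Peg 2: []
Peg 3: [1]

After move 2 (3->0):
Peg 0: [6, 4, 2, 1]
Peg 1: [5, 3]
Peg 2: []
Peg 3: []

After move 3 (0->3):
Peg 0: [6, 4, 2]
Peg 1: [5, 3]
Peg 2: []
Peg 3: [1]

After move 4 (3->1):
Peg 0: [6, 4, 2]
Peg 1: [5, 3, 1]
Peg 2: []
Peg 3: []

After move 5 (1->2):
Peg 0: [6, 4, 2]
Peg 1: [5, 3]
Peg 2: [1]
Peg 3: []

After move 6 (2->3):
Peg 0: [6, 4, 2]
Peg 1: [5, 3]
Peg 2: []
Peg 3: [1]

After move 7 (3->0):
Peg 0: [6, 4, 2, 1]
Peg 1: [5, 3]
Peg 2: []
Peg 3: []

After move 8 (0->1):
Peg 0: [6, 4, 2]
Peg 1: [5, 3, 1]
Peg 2: []
Peg 3: []

After move 9 (1->2):
Peg 0: [6, 4, 2]
Peg 1: [5, 3]
Peg 2: [1]
Peg 3: []

After move 10 (1->3):
Peg 0: [6, 4, 2]
Peg 1: [5]
Peg 2: [1]
Peg 3: [3]

Answer: Peg 0: [6, 4, 2]
Peg 1: [5]
Peg 2: [1]
Peg 3: [3]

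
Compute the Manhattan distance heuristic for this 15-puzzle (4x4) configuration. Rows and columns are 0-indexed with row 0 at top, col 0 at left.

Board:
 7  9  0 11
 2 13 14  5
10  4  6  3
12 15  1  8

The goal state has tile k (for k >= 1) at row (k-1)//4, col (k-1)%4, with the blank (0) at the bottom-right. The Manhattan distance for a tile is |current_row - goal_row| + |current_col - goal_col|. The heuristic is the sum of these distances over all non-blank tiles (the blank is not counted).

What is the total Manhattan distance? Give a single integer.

Answer: 42

Derivation:
Tile 7: at (0,0), goal (1,2), distance |0-1|+|0-2| = 3
Tile 9: at (0,1), goal (2,0), distance |0-2|+|1-0| = 3
Tile 11: at (0,3), goal (2,2), distance |0-2|+|3-2| = 3
Tile 2: at (1,0), goal (0,1), distance |1-0|+|0-1| = 2
Tile 13: at (1,1), goal (3,0), distance |1-3|+|1-0| = 3
Tile 14: at (1,2), goal (3,1), distance |1-3|+|2-1| = 3
Tile 5: at (1,3), goal (1,0), distance |1-1|+|3-0| = 3
Tile 10: at (2,0), goal (2,1), distance |2-2|+|0-1| = 1
Tile 4: at (2,1), goal (0,3), distance |2-0|+|1-3| = 4
Tile 6: at (2,2), goal (1,1), distance |2-1|+|2-1| = 2
Tile 3: at (2,3), goal (0,2), distance |2-0|+|3-2| = 3
Tile 12: at (3,0), goal (2,3), distance |3-2|+|0-3| = 4
Tile 15: at (3,1), goal (3,2), distance |3-3|+|1-2| = 1
Tile 1: at (3,2), goal (0,0), distance |3-0|+|2-0| = 5
Tile 8: at (3,3), goal (1,3), distance |3-1|+|3-3| = 2
Sum: 3 + 3 + 3 + 2 + 3 + 3 + 3 + 1 + 4 + 2 + 3 + 4 + 1 + 5 + 2 = 42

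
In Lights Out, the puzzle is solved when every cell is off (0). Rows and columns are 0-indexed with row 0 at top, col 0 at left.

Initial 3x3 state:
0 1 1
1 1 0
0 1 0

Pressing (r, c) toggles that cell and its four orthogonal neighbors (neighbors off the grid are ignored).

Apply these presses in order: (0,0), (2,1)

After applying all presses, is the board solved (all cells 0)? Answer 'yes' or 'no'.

After press 1 at (0,0):
1 0 1
0 1 0
0 1 0

After press 2 at (2,1):
1 0 1
0 0 0
1 0 1

Lights still on: 4

Answer: no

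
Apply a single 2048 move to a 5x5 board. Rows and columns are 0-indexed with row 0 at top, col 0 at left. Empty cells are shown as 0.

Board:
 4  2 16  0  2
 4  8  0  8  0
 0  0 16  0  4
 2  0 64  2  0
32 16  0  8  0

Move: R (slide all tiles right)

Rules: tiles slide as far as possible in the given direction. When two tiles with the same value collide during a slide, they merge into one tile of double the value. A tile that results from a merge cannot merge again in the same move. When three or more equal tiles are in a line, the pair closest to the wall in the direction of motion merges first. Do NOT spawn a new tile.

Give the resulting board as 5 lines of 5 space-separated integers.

Slide right:
row 0: [4, 2, 16, 0, 2] -> [0, 4, 2, 16, 2]
row 1: [4, 8, 0, 8, 0] -> [0, 0, 0, 4, 16]
row 2: [0, 0, 16, 0, 4] -> [0, 0, 0, 16, 4]
row 3: [2, 0, 64, 2, 0] -> [0, 0, 2, 64, 2]
row 4: [32, 16, 0, 8, 0] -> [0, 0, 32, 16, 8]

Answer:  0  4  2 16  2
 0  0  0  4 16
 0  0  0 16  4
 0  0  2 64  2
 0  0 32 16  8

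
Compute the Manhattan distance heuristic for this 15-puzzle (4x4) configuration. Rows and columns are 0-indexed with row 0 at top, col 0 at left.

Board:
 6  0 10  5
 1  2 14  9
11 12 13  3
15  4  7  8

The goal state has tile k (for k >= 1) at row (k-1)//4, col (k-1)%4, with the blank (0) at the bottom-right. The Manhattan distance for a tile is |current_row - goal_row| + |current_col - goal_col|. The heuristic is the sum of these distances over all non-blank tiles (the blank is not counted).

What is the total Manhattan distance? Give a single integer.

Tile 6: (0,0)->(1,1) = 2
Tile 10: (0,2)->(2,1) = 3
Tile 5: (0,3)->(1,0) = 4
Tile 1: (1,0)->(0,0) = 1
Tile 2: (1,1)->(0,1) = 1
Tile 14: (1,2)->(3,1) = 3
Tile 9: (1,3)->(2,0) = 4
Tile 11: (2,0)->(2,2) = 2
Tile 12: (2,1)->(2,3) = 2
Tile 13: (2,2)->(3,0) = 3
Tile 3: (2,3)->(0,2) = 3
Tile 15: (3,0)->(3,2) = 2
Tile 4: (3,1)->(0,3) = 5
Tile 7: (3,2)->(1,2) = 2
Tile 8: (3,3)->(1,3) = 2
Sum: 2 + 3 + 4 + 1 + 1 + 3 + 4 + 2 + 2 + 3 + 3 + 2 + 5 + 2 + 2 = 39

Answer: 39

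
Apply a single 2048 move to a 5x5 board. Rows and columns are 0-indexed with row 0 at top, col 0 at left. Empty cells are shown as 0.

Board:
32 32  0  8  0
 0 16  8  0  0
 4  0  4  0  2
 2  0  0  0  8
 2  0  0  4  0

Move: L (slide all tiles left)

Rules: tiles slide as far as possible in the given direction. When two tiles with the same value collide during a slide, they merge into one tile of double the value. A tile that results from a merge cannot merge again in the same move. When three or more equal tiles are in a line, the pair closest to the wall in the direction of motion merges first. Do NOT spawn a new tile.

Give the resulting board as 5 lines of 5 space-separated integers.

Slide left:
row 0: [32, 32, 0, 8, 0] -> [64, 8, 0, 0, 0]
row 1: [0, 16, 8, 0, 0] -> [16, 8, 0, 0, 0]
row 2: [4, 0, 4, 0, 2] -> [8, 2, 0, 0, 0]
row 3: [2, 0, 0, 0, 8] -> [2, 8, 0, 0, 0]
row 4: [2, 0, 0, 4, 0] -> [2, 4, 0, 0, 0]

Answer: 64  8  0  0  0
16  8  0  0  0
 8  2  0  0  0
 2  8  0  0  0
 2  4  0  0  0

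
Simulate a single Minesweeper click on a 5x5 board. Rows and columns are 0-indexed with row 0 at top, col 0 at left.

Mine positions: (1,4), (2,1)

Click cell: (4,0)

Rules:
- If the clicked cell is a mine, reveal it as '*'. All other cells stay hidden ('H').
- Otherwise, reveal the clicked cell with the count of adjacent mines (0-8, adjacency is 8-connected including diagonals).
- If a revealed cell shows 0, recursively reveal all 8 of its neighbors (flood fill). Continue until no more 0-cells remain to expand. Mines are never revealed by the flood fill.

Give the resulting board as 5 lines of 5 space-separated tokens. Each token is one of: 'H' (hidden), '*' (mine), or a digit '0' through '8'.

H H H H H
H H H H H
H H 1 1 1
1 1 1 0 0
0 0 0 0 0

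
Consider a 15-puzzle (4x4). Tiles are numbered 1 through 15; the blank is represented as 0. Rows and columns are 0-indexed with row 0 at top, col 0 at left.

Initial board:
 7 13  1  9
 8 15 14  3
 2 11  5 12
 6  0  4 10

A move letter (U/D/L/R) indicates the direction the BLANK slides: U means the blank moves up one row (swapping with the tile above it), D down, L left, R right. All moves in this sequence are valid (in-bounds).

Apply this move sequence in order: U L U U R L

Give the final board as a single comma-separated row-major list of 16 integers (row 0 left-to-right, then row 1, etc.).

After move 1 (U):
 7 13  1  9
 8 15 14  3
 2  0  5 12
 6 11  4 10

After move 2 (L):
 7 13  1  9
 8 15 14  3
 0  2  5 12
 6 11  4 10

After move 3 (U):
 7 13  1  9
 0 15 14  3
 8  2  5 12
 6 11  4 10

After move 4 (U):
 0 13  1  9
 7 15 14  3
 8  2  5 12
 6 11  4 10

After move 5 (R):
13  0  1  9
 7 15 14  3
 8  2  5 12
 6 11  4 10

After move 6 (L):
 0 13  1  9
 7 15 14  3
 8  2  5 12
 6 11  4 10

Answer: 0, 13, 1, 9, 7, 15, 14, 3, 8, 2, 5, 12, 6, 11, 4, 10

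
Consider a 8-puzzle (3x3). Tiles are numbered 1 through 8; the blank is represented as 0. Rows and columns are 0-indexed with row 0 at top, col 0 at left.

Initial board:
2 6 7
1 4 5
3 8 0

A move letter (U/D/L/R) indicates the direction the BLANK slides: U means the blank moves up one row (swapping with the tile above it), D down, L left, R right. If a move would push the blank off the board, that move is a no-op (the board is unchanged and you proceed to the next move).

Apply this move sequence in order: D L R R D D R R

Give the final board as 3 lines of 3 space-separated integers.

Answer: 2 6 7
1 4 5
3 8 0

Derivation:
After move 1 (D):
2 6 7
1 4 5
3 8 0

After move 2 (L):
2 6 7
1 4 5
3 0 8

After move 3 (R):
2 6 7
1 4 5
3 8 0

After move 4 (R):
2 6 7
1 4 5
3 8 0

After move 5 (D):
2 6 7
1 4 5
3 8 0

After move 6 (D):
2 6 7
1 4 5
3 8 0

After move 7 (R):
2 6 7
1 4 5
3 8 0

After move 8 (R):
2 6 7
1 4 5
3 8 0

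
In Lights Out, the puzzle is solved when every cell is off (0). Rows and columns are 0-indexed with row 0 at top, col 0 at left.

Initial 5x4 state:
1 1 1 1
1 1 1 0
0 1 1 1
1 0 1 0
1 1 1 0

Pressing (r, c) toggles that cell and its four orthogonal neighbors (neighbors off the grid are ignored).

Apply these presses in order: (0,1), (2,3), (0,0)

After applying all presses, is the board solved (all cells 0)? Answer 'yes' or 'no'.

After press 1 at (0,1):
0 0 0 1
1 0 1 0
0 1 1 1
1 0 1 0
1 1 1 0

After press 2 at (2,3):
0 0 0 1
1 0 1 1
0 1 0 0
1 0 1 1
1 1 1 0

After press 3 at (0,0):
1 1 0 1
0 0 1 1
0 1 0 0
1 0 1 1
1 1 1 0

Lights still on: 12

Answer: no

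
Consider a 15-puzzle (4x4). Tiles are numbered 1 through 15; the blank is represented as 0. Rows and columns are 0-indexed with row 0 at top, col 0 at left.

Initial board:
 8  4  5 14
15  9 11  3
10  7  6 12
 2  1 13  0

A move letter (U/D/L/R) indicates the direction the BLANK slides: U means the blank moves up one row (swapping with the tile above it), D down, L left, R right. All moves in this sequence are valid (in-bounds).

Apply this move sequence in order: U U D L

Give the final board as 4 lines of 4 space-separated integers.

Answer:  8  4  5 14
15  9 11  3
10  7  0  6
 2  1 13 12

Derivation:
After move 1 (U):
 8  4  5 14
15  9 11  3
10  7  6  0
 2  1 13 12

After move 2 (U):
 8  4  5 14
15  9 11  0
10  7  6  3
 2  1 13 12

After move 3 (D):
 8  4  5 14
15  9 11  3
10  7  6  0
 2  1 13 12

After move 4 (L):
 8  4  5 14
15  9 11  3
10  7  0  6
 2  1 13 12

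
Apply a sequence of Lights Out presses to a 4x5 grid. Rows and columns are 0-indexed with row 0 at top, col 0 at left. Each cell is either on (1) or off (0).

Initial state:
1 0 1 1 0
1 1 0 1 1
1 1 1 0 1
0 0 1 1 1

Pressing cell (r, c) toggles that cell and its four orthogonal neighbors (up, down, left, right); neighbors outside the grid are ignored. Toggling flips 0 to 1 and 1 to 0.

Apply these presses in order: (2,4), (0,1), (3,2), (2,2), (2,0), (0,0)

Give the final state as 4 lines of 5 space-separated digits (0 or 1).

After press 1 at (2,4):
1 0 1 1 0
1 1 0 1 0
1 1 1 1 0
0 0 1 1 0

After press 2 at (0,1):
0 1 0 1 0
1 0 0 1 0
1 1 1 1 0
0 0 1 1 0

After press 3 at (3,2):
0 1 0 1 0
1 0 0 1 0
1 1 0 1 0
0 1 0 0 0

After press 4 at (2,2):
0 1 0 1 0
1 0 1 1 0
1 0 1 0 0
0 1 1 0 0

After press 5 at (2,0):
0 1 0 1 0
0 0 1 1 0
0 1 1 0 0
1 1 1 0 0

After press 6 at (0,0):
1 0 0 1 0
1 0 1 1 0
0 1 1 0 0
1 1 1 0 0

Answer: 1 0 0 1 0
1 0 1 1 0
0 1 1 0 0
1 1 1 0 0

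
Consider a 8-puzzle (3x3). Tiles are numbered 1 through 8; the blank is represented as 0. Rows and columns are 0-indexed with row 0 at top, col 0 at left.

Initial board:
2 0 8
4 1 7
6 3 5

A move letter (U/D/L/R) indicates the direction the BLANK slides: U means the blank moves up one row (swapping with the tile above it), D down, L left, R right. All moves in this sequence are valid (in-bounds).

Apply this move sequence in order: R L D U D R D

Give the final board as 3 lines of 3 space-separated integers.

After move 1 (R):
2 8 0
4 1 7
6 3 5

After move 2 (L):
2 0 8
4 1 7
6 3 5

After move 3 (D):
2 1 8
4 0 7
6 3 5

After move 4 (U):
2 0 8
4 1 7
6 3 5

After move 5 (D):
2 1 8
4 0 7
6 3 5

After move 6 (R):
2 1 8
4 7 0
6 3 5

After move 7 (D):
2 1 8
4 7 5
6 3 0

Answer: 2 1 8
4 7 5
6 3 0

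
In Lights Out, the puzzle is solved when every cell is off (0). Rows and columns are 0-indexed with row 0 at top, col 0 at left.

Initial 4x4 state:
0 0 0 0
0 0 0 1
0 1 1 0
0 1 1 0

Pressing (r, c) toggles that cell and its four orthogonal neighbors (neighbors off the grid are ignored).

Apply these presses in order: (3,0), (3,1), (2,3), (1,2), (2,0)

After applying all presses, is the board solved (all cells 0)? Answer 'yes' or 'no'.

After press 1 at (3,0):
0 0 0 0
0 0 0 1
1 1 1 0
1 0 1 0

After press 2 at (3,1):
0 0 0 0
0 0 0 1
1 0 1 0
0 1 0 0

After press 3 at (2,3):
0 0 0 0
0 0 0 0
1 0 0 1
0 1 0 1

After press 4 at (1,2):
0 0 1 0
0 1 1 1
1 0 1 1
0 1 0 1

After press 5 at (2,0):
0 0 1 0
1 1 1 1
0 1 1 1
1 1 0 1

Lights still on: 11

Answer: no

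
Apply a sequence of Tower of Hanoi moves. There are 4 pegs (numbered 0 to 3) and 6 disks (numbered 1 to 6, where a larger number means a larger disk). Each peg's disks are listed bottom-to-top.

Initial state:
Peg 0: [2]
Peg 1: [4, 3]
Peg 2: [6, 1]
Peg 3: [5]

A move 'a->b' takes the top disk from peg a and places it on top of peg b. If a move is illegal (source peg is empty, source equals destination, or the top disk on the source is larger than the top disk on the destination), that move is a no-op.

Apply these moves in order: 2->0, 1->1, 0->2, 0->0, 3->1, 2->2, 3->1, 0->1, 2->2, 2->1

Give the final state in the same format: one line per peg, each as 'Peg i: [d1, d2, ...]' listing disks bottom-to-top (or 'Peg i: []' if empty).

After move 1 (2->0):
Peg 0: [2, 1]
Peg 1: [4, 3]
Peg 2: [6]
Peg 3: [5]

After move 2 (1->1):
Peg 0: [2, 1]
Peg 1: [4, 3]
Peg 2: [6]
Peg 3: [5]

After move 3 (0->2):
Peg 0: [2]
Peg 1: [4, 3]
Peg 2: [6, 1]
Peg 3: [5]

After move 4 (0->0):
Peg 0: [2]
Peg 1: [4, 3]
Peg 2: [6, 1]
Peg 3: [5]

After move 5 (3->1):
Peg 0: [2]
Peg 1: [4, 3]
Peg 2: [6, 1]
Peg 3: [5]

After move 6 (2->2):
Peg 0: [2]
Peg 1: [4, 3]
Peg 2: [6, 1]
Peg 3: [5]

After move 7 (3->1):
Peg 0: [2]
Peg 1: [4, 3]
Peg 2: [6, 1]
Peg 3: [5]

After move 8 (0->1):
Peg 0: []
Peg 1: [4, 3, 2]
Peg 2: [6, 1]
Peg 3: [5]

After move 9 (2->2):
Peg 0: []
Peg 1: [4, 3, 2]
Peg 2: [6, 1]
Peg 3: [5]

After move 10 (2->1):
Peg 0: []
Peg 1: [4, 3, 2, 1]
Peg 2: [6]
Peg 3: [5]

Answer: Peg 0: []
Peg 1: [4, 3, 2, 1]
Peg 2: [6]
Peg 3: [5]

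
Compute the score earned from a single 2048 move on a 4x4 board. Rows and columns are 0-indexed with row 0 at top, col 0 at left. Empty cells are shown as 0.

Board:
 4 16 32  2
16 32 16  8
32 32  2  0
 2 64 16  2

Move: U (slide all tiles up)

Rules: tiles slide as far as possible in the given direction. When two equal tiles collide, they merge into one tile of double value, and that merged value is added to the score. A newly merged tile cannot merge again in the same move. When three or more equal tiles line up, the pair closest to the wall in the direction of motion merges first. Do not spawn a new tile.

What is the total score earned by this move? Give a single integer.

Answer: 64

Derivation:
Slide up:
col 0: [4, 16, 32, 2] -> [4, 16, 32, 2]  score +0 (running 0)
col 1: [16, 32, 32, 64] -> [16, 64, 64, 0]  score +64 (running 64)
col 2: [32, 16, 2, 16] -> [32, 16, 2, 16]  score +0 (running 64)
col 3: [2, 8, 0, 2] -> [2, 8, 2, 0]  score +0 (running 64)
Board after move:
 4 16 32  2
16 64 16  8
32 64  2  2
 2  0 16  0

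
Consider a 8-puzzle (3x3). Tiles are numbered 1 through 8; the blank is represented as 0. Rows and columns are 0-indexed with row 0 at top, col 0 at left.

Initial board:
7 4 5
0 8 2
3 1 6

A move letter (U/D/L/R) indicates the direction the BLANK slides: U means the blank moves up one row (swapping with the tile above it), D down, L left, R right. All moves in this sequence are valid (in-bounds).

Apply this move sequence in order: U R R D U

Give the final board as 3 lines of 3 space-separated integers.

Answer: 4 5 0
7 8 2
3 1 6

Derivation:
After move 1 (U):
0 4 5
7 8 2
3 1 6

After move 2 (R):
4 0 5
7 8 2
3 1 6

After move 3 (R):
4 5 0
7 8 2
3 1 6

After move 4 (D):
4 5 2
7 8 0
3 1 6

After move 5 (U):
4 5 0
7 8 2
3 1 6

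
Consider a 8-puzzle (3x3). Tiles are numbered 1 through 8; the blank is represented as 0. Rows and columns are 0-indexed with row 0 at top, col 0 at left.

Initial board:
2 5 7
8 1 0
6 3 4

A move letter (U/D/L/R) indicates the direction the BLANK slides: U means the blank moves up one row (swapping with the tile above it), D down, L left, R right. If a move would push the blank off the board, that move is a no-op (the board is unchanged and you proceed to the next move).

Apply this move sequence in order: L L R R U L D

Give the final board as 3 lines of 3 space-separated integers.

Answer: 2 1 5
8 0 7
6 3 4

Derivation:
After move 1 (L):
2 5 7
8 0 1
6 3 4

After move 2 (L):
2 5 7
0 8 1
6 3 4

After move 3 (R):
2 5 7
8 0 1
6 3 4

After move 4 (R):
2 5 7
8 1 0
6 3 4

After move 5 (U):
2 5 0
8 1 7
6 3 4

After move 6 (L):
2 0 5
8 1 7
6 3 4

After move 7 (D):
2 1 5
8 0 7
6 3 4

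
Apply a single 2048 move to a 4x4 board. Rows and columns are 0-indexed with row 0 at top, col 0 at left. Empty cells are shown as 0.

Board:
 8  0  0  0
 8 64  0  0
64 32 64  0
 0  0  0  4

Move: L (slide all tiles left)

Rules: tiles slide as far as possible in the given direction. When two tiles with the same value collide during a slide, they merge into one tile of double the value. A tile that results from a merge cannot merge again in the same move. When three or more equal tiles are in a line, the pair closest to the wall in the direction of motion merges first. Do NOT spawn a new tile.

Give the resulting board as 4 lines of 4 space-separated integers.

Answer:  8  0  0  0
 8 64  0  0
64 32 64  0
 4  0  0  0

Derivation:
Slide left:
row 0: [8, 0, 0, 0] -> [8, 0, 0, 0]
row 1: [8, 64, 0, 0] -> [8, 64, 0, 0]
row 2: [64, 32, 64, 0] -> [64, 32, 64, 0]
row 3: [0, 0, 0, 4] -> [4, 0, 0, 0]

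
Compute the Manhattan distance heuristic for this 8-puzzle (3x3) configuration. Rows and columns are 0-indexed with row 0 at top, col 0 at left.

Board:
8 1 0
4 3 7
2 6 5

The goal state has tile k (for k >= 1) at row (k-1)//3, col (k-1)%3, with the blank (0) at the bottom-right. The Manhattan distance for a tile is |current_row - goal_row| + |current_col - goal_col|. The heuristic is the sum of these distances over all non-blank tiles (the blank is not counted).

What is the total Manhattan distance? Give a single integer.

Answer: 16

Derivation:
Tile 8: at (0,0), goal (2,1), distance |0-2|+|0-1| = 3
Tile 1: at (0,1), goal (0,0), distance |0-0|+|1-0| = 1
Tile 4: at (1,0), goal (1,0), distance |1-1|+|0-0| = 0
Tile 3: at (1,1), goal (0,2), distance |1-0|+|1-2| = 2
Tile 7: at (1,2), goal (2,0), distance |1-2|+|2-0| = 3
Tile 2: at (2,0), goal (0,1), distance |2-0|+|0-1| = 3
Tile 6: at (2,1), goal (1,2), distance |2-1|+|1-2| = 2
Tile 5: at (2,2), goal (1,1), distance |2-1|+|2-1| = 2
Sum: 3 + 1 + 0 + 2 + 3 + 3 + 2 + 2 = 16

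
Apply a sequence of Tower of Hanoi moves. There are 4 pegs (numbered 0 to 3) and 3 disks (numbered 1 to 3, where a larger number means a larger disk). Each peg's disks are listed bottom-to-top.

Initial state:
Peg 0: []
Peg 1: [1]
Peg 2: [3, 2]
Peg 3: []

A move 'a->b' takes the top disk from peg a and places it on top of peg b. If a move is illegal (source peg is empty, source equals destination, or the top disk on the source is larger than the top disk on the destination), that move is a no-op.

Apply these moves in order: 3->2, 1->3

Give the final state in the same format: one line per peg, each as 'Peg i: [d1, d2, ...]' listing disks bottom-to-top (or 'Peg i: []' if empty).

After move 1 (3->2):
Peg 0: []
Peg 1: [1]
Peg 2: [3, 2]
Peg 3: []

After move 2 (1->3):
Peg 0: []
Peg 1: []
Peg 2: [3, 2]
Peg 3: [1]

Answer: Peg 0: []
Peg 1: []
Peg 2: [3, 2]
Peg 3: [1]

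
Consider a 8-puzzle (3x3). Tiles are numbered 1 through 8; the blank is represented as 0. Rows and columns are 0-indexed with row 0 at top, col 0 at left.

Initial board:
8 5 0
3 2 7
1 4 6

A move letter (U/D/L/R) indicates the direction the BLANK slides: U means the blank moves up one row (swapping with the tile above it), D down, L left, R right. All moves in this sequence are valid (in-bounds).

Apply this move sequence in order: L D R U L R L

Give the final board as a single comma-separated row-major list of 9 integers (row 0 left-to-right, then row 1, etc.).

Answer: 8, 0, 2, 3, 7, 5, 1, 4, 6

Derivation:
After move 1 (L):
8 0 5
3 2 7
1 4 6

After move 2 (D):
8 2 5
3 0 7
1 4 6

After move 3 (R):
8 2 5
3 7 0
1 4 6

After move 4 (U):
8 2 0
3 7 5
1 4 6

After move 5 (L):
8 0 2
3 7 5
1 4 6

After move 6 (R):
8 2 0
3 7 5
1 4 6

After move 7 (L):
8 0 2
3 7 5
1 4 6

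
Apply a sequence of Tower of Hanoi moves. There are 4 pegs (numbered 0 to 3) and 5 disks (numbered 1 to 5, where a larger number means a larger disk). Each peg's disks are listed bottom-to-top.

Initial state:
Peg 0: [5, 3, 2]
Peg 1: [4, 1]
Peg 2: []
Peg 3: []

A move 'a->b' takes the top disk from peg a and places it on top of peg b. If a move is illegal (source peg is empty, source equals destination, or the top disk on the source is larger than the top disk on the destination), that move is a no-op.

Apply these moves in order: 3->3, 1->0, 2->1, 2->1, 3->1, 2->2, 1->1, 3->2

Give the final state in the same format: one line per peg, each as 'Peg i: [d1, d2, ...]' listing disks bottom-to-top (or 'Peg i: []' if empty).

After move 1 (3->3):
Peg 0: [5, 3, 2]
Peg 1: [4, 1]
Peg 2: []
Peg 3: []

After move 2 (1->0):
Peg 0: [5, 3, 2, 1]
Peg 1: [4]
Peg 2: []
Peg 3: []

After move 3 (2->1):
Peg 0: [5, 3, 2, 1]
Peg 1: [4]
Peg 2: []
Peg 3: []

After move 4 (2->1):
Peg 0: [5, 3, 2, 1]
Peg 1: [4]
Peg 2: []
Peg 3: []

After move 5 (3->1):
Peg 0: [5, 3, 2, 1]
Peg 1: [4]
Peg 2: []
Peg 3: []

After move 6 (2->2):
Peg 0: [5, 3, 2, 1]
Peg 1: [4]
Peg 2: []
Peg 3: []

After move 7 (1->1):
Peg 0: [5, 3, 2, 1]
Peg 1: [4]
Peg 2: []
Peg 3: []

After move 8 (3->2):
Peg 0: [5, 3, 2, 1]
Peg 1: [4]
Peg 2: []
Peg 3: []

Answer: Peg 0: [5, 3, 2, 1]
Peg 1: [4]
Peg 2: []
Peg 3: []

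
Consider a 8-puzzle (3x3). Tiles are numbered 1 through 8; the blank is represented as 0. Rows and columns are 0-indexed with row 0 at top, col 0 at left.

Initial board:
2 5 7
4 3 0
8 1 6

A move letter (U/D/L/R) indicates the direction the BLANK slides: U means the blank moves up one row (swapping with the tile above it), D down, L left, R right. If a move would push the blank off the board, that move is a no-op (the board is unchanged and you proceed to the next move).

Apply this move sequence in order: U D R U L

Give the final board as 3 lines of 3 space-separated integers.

After move 1 (U):
2 5 0
4 3 7
8 1 6

After move 2 (D):
2 5 7
4 3 0
8 1 6

After move 3 (R):
2 5 7
4 3 0
8 1 6

After move 4 (U):
2 5 0
4 3 7
8 1 6

After move 5 (L):
2 0 5
4 3 7
8 1 6

Answer: 2 0 5
4 3 7
8 1 6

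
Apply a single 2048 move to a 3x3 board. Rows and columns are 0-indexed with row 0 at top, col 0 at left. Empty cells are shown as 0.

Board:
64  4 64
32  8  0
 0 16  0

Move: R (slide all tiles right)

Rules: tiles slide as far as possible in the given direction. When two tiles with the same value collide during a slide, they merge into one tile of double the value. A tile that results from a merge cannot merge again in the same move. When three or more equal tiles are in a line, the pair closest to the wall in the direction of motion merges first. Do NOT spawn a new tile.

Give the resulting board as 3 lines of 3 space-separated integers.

Answer: 64  4 64
 0 32  8
 0  0 16

Derivation:
Slide right:
row 0: [64, 4, 64] -> [64, 4, 64]
row 1: [32, 8, 0] -> [0, 32, 8]
row 2: [0, 16, 0] -> [0, 0, 16]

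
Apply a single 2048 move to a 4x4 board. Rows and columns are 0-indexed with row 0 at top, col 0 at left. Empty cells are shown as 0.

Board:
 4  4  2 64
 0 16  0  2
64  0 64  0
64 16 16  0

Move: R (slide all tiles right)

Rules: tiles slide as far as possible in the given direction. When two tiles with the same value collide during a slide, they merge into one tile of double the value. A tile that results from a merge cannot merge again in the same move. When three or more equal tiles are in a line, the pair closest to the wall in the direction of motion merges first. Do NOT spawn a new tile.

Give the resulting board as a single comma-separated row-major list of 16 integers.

Answer: 0, 8, 2, 64, 0, 0, 16, 2, 0, 0, 0, 128, 0, 0, 64, 32

Derivation:
Slide right:
row 0: [4, 4, 2, 64] -> [0, 8, 2, 64]
row 1: [0, 16, 0, 2] -> [0, 0, 16, 2]
row 2: [64, 0, 64, 0] -> [0, 0, 0, 128]
row 3: [64, 16, 16, 0] -> [0, 0, 64, 32]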